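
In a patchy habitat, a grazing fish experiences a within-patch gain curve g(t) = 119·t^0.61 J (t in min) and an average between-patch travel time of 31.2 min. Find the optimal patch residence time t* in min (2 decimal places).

48.80 min

Maximise g(t)/(T+t): set derivative to zero → g'(t)(T+t) = g(t).
g'(t) = 0.61·119·t^-0.39. Setting 0.61·119·t^-0.39 = 119·t^0.61/(31.2+t) gives 0.61(31.2+t) = t, so 0.39·t = 0.61×31.2.
t* = 0.61×31.2/0.39 = 48.8 min.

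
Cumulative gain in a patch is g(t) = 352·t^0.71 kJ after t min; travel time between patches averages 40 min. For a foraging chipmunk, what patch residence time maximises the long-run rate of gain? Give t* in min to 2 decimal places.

97.93 min

Maximise g(t)/(T+t): set derivative to zero → g'(t)(T+t) = g(t).
g'(t) = 0.71·352·t^-0.29. Setting 0.71·352·t^-0.29 = 352·t^0.71/(40+t) gives 0.71(40+t) = t, so 0.29·t = 0.71×40.
t* = 0.71×40/0.29 = 97.93 min.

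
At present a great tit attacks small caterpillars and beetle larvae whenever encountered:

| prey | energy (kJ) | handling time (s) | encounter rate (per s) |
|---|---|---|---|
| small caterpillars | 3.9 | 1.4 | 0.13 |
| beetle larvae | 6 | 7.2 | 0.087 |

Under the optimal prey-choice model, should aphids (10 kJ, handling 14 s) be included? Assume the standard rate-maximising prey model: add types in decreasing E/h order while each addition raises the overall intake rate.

Yes

Intake rate on the current diet: R = (0.13×3.9 + 0.087×6) / (1 + 0.13×1.4 + 0.087×7.2) = 1.029/1.808 = 0.569 kJ/s.
Profitability of aphids: 10/14 = 0.7143 kJ/s.
0.7143 > 0.569, so adding aphids raises the average — include it.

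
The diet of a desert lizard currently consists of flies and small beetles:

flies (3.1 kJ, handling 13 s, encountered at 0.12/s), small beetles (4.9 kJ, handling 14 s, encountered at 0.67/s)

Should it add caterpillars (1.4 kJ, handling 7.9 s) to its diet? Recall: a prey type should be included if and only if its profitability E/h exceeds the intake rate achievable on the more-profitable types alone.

No

Intake rate on the current diet: R = (0.12×3.1 + 0.67×4.9) / (1 + 0.12×13 + 0.67×14) = 3.655/11.94 = 0.3061 kJ/s.
Profitability of caterpillars: 1.4/7.9 = 0.1772 kJ/s.
0.1772 < 0.3061, so adding caterpillars would lower the average — exclude it.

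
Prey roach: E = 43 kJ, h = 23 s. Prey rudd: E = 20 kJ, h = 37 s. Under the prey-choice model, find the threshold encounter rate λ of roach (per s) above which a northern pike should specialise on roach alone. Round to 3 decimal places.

0.018 per s

The zero-one rule: include rudd iff E₂/h₂ > λE₁/(1+λh₁). Equality gives the switch point.
λE₁h₂ = E₂ + λE₂h₁ ⇒ λ = E₂/(E₁h₂ − E₂h₁) = 20/(1591 − 460) = 0.01768 per s.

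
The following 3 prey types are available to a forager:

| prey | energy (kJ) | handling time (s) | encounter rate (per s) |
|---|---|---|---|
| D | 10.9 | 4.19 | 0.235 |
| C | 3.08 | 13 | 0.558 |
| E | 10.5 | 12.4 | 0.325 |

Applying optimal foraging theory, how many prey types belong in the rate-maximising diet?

E/h in descending order: D 2.6, E 0.847, C 0.237 kJ/s. The optimal diet is the largest prefix of this list for which every included type satisfies E_i/h_i > R on the types above it.
Rate on top 1: 1.291. E: 0.847 < 1.291 → exclude; stop.
Optimal diet: D — 1 of 3 types.

1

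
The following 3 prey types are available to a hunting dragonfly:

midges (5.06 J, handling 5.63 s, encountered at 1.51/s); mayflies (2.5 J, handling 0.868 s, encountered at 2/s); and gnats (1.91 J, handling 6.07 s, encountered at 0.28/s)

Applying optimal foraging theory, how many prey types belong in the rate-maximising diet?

1

Rank by E/h (J/s): mayflies 2.88, midges 0.899, gnats 0.315. Include each in turn until the next type's E/h falls below the running intake rate.
Rate on top 1: 1.827. midges: 0.899 < 1.827 → exclude; stop.
Optimal diet: mayflies — 1 of 3 types.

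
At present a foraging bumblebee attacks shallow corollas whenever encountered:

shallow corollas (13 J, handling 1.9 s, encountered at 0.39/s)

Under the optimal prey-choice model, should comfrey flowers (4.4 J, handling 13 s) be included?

No

Current rate: (0.39×13)/(1 + 0.39×1.9) = 2.912 J/s.
comfrey flowers: E/h = 4.4/13 = 0.3385 J/s.
Since 0.3385 < R, time spent handling comfrey flowers is better spent searching.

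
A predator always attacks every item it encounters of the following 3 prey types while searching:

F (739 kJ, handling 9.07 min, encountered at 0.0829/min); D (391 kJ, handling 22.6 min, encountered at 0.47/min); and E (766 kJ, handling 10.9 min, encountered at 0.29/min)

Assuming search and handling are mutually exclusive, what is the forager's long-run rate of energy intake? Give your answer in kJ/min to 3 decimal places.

30.072 kJ/min

R = (0.0829×739 + 0.47×391 + 0.29×766) / (1 + 0.0829×9.07 + 0.47×22.6 + 0.29×10.9) = 467.2/15.53 = 30.07 kJ/min.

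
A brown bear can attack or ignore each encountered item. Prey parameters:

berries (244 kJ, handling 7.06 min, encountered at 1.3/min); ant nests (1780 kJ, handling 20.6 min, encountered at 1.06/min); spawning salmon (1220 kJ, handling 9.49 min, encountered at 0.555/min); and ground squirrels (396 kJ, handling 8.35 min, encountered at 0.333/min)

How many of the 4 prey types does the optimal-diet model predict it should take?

1

E/h in descending order: spawning salmon 129, ant nests 86.4, ground squirrels 47.4, berries 34.6 kJ/min. The optimal diet is the largest prefix of this list for which every included type satisfies E_i/h_i > R on the types above it.
Rate on top 1: 108. ant nests: 86.4 < 108 → exclude; stop.
Optimal diet: spawning salmon — 1 of 4 types.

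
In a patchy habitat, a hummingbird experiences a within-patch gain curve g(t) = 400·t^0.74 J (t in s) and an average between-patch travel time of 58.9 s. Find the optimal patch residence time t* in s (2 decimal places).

167.64 s

Optimal t* satisfies g'(t*) = g(t*)/(T + t*).
g'(t) = 0.74·400·t^-0.26. Setting 0.74·400·t^-0.26 = 400·t^0.74/(58.9+t) gives 0.74(58.9+t) = t, so 0.26·t = 0.74×58.9.
t* = 0.74×58.9/0.26 = 167.6 s.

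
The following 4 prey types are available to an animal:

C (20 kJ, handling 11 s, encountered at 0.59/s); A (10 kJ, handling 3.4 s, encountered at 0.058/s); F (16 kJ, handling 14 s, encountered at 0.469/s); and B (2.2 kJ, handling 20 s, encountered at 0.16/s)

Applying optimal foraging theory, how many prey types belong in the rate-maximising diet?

Profitabilities (E/h, kJ/s): A 2.94, C 1.82, F 1.14, B 0.11. Add prey in this order while the next type's profitability exceeds the intake rate on those already taken.
Rate on top 1: 0.4845. C: 1.82 > 0.4845 → include.
Rate on top 2: 1.61. F: 1.14 < 1.61 → exclude; stop.
Optimal diet: A, C — 2 of 4 types.

2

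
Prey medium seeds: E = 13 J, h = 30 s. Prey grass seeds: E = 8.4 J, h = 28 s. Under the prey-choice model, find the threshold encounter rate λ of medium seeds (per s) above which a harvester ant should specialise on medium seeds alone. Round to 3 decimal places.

0.075 per s

At the threshold, the rate on medium seeds alone equals the profitability of grass seeds: λ·13/(1 + λ·30) = 8.4/28 = 0.3.
Rearranging, λ(13 − 0.3×30) = 0.3, so λ = 0.3/4 = 0.075 per s.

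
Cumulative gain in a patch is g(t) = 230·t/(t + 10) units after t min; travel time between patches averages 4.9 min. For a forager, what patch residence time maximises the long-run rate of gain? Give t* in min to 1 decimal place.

7.0 min

By the marginal value theorem, leave when the instantaneous gain rate g'(t) equals the habitat-wide average g(t)/(T + t).
g'(t) = 230·10/(t + 10)². Setting 230·10/(t+10)² = 230t/[(t+10)(4.9+t)] gives 10(4.9+t) = t(t+10), so t² = 10×4.9 = 49.
t* = √49 = 7 min.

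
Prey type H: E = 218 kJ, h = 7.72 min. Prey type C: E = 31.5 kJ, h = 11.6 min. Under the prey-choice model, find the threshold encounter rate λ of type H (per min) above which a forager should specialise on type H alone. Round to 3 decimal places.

0.014 per min

At the threshold, the rate on type H alone equals the profitability of type C: λ·218/(1 + λ·7.72) = 31.5/11.6 = 2.716.
Rearranging, λ(218 − 2.716×7.72) = 2.716, so λ = 2.716/197 = 0.01378 per min.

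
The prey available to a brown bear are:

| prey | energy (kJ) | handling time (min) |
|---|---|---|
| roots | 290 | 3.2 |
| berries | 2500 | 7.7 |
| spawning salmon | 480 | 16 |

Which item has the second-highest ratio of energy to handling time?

roots

In descending order of E/h:
berries: 2500/7.7 = 325 kJ/min
roots: 290/3.2 = 90.6 kJ/min
spawning salmon: 480/16 = 30 kJ/min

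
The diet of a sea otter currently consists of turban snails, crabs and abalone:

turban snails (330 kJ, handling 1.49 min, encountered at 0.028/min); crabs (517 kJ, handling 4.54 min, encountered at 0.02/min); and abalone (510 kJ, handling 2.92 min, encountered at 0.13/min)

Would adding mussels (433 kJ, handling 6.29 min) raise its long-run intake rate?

Intake rate on the current diet: R = (0.028×330 + 0.02×517 + 0.13×510) / (1 + 0.028×1.49 + 0.02×4.54 + 0.13×2.92) = 85.88/1.512 = 56.79 kJ/min.
Profitability of mussels: 433/6.29 = 68.84 kJ/min.
68.84 > 56.79, so adding mussels raises the average — include it.

Yes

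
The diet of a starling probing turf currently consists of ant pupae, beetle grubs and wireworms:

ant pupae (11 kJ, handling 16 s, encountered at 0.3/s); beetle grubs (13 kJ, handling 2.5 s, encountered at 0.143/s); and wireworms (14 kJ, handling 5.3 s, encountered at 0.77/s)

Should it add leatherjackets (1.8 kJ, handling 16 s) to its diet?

No

On ant pupae, beetle grubs and wireworms alone, R = ΣλE/(1+Σλh) = 15.94/10.24 = 1.557 kJ/s.
leatherjackets: E/h = 1.8/16 = 0.1125 kJ/s.
Since 0.1125 < R, time spent handling leatherjackets is better spent searching.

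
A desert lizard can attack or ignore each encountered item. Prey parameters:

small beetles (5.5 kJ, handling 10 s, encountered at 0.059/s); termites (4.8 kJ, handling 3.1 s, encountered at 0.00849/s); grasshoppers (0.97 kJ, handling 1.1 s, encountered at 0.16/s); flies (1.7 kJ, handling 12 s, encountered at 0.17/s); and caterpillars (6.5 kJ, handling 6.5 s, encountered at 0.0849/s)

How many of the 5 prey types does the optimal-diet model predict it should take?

4

E/h in descending order: termites 1.55, caterpillars 1, grasshoppers 0.882, small beetles 0.55, flies 0.142 kJ/s. The optimal diet is the largest prefix of this list for which every included type satisfies E_i/h_i > R on the types above it.
Rate on top 1: 0.03971. caterpillars: 1 > 0.03971 → include.
Rate on top 2: 0.3755. grasshoppers: 0.882 > 0.3755 → include.
Rate on top 3: 0.4263. small beetles: 0.55 > 0.4263 → include.
Rate on top 4: 0.4574. flies: 0.142 < 0.4574 → exclude; stop.
Optimal diet: termites, caterpillars, grasshoppers, small beetles — 4 of 5 types.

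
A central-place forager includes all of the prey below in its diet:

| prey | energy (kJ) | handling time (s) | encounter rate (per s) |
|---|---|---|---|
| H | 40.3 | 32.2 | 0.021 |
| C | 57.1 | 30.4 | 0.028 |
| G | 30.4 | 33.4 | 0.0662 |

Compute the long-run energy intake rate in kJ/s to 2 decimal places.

0.94 kJ/s

Energy encountered per unit search time: 0.021×40.3 + 0.028×57.1 + 0.0662×30.4 = 4.458 kJ/s.
Handling time per unit search time: 0.021×32.2 + 0.028×30.4 + 0.0662×33.4 = 3.738.
Rate = 4.458/(1 + 3.738) = 0.9407 kJ/s.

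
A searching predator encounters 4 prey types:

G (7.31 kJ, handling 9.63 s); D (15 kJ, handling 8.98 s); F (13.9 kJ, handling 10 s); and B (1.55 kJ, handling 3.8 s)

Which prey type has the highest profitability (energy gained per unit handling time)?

D

In descending order of E/h:
D: 15/8.98 = 1.67 kJ/s
F: 13.9/10 = 1.39 kJ/s
G: 7.31/9.63 = 0.759 kJ/s
B: 1.55/3.8 = 0.408 kJ/s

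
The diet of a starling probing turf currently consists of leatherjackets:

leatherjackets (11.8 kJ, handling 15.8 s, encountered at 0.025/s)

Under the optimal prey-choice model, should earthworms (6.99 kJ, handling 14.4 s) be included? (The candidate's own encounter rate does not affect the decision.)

Current rate: (0.025×11.8)/(1 + 0.025×15.8) = 0.2115 kJ/s.
Profitability of earthworms: 6.99/14.4 = 0.4854 kJ/s.
Since 0.4854 > R, including earthworms increases the long-run rate.

Yes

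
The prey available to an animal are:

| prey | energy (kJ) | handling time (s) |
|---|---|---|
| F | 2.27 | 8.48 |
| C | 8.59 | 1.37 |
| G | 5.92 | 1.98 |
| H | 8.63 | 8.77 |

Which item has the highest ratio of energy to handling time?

C

In descending order of E/h:
C: 8.59/1.37 = 6.27 kJ/s
G: 5.92/1.98 = 2.99 kJ/s
H: 8.63/8.77 = 0.984 kJ/s
F: 2.27/8.48 = 0.268 kJ/s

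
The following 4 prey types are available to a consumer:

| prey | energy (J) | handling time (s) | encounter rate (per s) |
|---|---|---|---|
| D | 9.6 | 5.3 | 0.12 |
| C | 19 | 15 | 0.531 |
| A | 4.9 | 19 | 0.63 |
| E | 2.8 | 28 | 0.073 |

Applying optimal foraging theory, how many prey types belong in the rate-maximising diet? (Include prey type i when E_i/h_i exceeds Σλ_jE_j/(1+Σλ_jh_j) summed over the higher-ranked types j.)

2

Rank by E/h (J/s): D 1.81, C 1.27, A 0.258, E 0.1. Include each in turn until the next type's E/h falls below the running intake rate.
Rate on top 1: 0.7042. C: 1.27 > 0.7042 → include.
Rate on top 2: 1.171. A: 0.258 < 1.171 → exclude; stop.
Optimal diet: D, C — 2 of 4 types.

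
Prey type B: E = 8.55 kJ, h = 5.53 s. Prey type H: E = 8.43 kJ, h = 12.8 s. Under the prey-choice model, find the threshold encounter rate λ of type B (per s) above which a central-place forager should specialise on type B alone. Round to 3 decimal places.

0.134 per s

The zero-one rule: include type H iff E₂/h₂ > λE₁/(1+λh₁). Equality gives the switch point.
λE₁h₂ = E₂ + λE₂h₁ ⇒ λ = E₂/(E₁h₂ − E₂h₁) = 8.43/(109.4 − 46.62) = 0.1342 per s.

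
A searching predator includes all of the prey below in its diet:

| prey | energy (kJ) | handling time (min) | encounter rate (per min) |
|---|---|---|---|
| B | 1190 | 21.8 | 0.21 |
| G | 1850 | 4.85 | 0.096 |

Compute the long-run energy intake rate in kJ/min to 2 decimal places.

R = (0.21×1190 + 0.096×1850) / (1 + 0.21×21.8 + 0.096×4.85) = 427.5/6.044 = 70.74 kJ/min.

70.74 kJ/min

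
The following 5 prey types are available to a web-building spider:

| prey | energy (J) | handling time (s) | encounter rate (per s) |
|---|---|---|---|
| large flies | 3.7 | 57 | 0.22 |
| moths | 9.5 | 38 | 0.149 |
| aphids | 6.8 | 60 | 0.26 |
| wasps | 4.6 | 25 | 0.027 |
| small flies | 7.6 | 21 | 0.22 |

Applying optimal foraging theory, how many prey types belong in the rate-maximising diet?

Rank by E/h (J/s): small flies 0.362, moths 0.25, wasps 0.184, aphids 0.113, large flies 0.0649. Include each in turn until the next type's E/h falls below the running intake rate.
Rate on top 1: 0.2975. moths: 0.25 < 0.2975 → exclude; stop.
Optimal diet: small flies — 1 of 5 types.

1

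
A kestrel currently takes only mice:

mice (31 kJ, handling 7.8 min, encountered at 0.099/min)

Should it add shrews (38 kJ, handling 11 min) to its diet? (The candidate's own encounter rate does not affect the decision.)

On mice alone, R = ΣλE/(1+Σλh) = 3.069/1.772 = 1.732 kJ/min.
Profitability of shrews: 38/11 = 3.455 kJ/min.
Since 3.455 > R, including shrews increases the long-run rate.

Yes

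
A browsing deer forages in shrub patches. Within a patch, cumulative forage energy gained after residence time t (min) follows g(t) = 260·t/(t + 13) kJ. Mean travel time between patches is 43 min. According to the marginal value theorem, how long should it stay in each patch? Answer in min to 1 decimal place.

23.6 min

By the marginal value theorem, leave when the instantaneous gain rate g'(t) equals the habitat-wide average g(t)/(T + t).
g'(t) = 260·13/(t + 13)². Setting 260·13/(t+13)² = 260t/[(t+13)(43+t)] gives 13(43+t) = t(t+13), so t² = 13×43 = 559.
t* = √559 = 23.64 min.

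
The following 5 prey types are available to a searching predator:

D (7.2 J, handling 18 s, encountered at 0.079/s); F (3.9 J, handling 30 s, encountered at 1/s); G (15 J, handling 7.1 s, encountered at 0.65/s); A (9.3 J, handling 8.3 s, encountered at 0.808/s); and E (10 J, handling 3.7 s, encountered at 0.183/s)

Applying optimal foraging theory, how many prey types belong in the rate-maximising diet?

E/h in descending order: E 2.7, G 2.11, A 1.12, D 0.4, F 0.13 J/s. The optimal diet is the largest prefix of this list for which every included type satisfies E_i/h_i > R on the types above it.
Rate on top 1: 1.091. G: 2.11 > 1.091 → include.
Rate on top 2: 1.84. A: 1.12 < 1.84 → exclude; stop.
Optimal diet: E, G — 2 of 5 types.

2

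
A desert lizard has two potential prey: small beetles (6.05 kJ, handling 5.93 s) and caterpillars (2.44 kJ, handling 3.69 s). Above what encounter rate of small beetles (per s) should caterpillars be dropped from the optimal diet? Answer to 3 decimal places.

0.311 per s

At the threshold, the rate on small beetles alone equals the profitability of caterpillars: λ·6.05/(1 + λ·5.93) = 2.44/3.69 = 0.6612.
Rearranging, λ(6.05 − 0.6612×5.93) = 0.6612, so λ = 0.6612/2.129 = 0.3106 per s.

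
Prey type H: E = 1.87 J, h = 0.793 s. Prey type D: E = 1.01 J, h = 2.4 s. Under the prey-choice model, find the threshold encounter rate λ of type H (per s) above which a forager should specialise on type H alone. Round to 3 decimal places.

0.274 per s

The zero-one rule: include type D iff E₂/h₂ > λE₁/(1+λh₁). Equality gives the switch point.
λE₁h₂ = E₂ + λE₂h₁ ⇒ λ = E₂/(E₁h₂ − E₂h₁) = 1.01/(4.488 − 0.8009) = 0.2739 per s.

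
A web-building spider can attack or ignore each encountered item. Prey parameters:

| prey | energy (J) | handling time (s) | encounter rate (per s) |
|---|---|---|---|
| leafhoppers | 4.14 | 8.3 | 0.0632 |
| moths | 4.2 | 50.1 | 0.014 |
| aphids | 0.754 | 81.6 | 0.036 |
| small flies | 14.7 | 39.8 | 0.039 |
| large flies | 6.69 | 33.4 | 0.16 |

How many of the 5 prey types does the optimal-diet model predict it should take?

Profitabilities (E/h, J/s): leafhoppers 0.499, small flies 0.369, large flies 0.2, moths 0.0838, aphids 0.00924. Add prey in this order while the next type's profitability exceeds the intake rate on those already taken.
Rate on top 1: 0.1716. small flies: 0.369 > 0.1716 → include.
Rate on top 2: 0.2714. large flies: 0.2 < 0.2714 → exclude; stop.
Optimal diet: leafhoppers, small flies — 2 of 5 types.

2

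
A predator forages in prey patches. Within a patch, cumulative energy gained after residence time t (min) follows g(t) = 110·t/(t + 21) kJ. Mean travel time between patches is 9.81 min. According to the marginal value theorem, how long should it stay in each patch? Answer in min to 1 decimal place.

14.4 min

Maximise g(t)/(T+t): set derivative to zero → g'(t)(T+t) = g(t).
g'(t) = 110·21/(t + 21)². Setting 110·21/(t+21)² = 110t/[(t+21)(9.81+t)] gives 21(9.81+t) = t(t+21), so t² = 21×9.81 = 206.
t* = √206 = 14.35 min.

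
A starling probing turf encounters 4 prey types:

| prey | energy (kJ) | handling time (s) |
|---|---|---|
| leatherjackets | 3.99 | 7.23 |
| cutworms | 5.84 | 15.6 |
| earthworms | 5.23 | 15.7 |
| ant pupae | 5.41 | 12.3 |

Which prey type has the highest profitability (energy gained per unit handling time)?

leatherjackets

In descending order of E/h:
leatherjackets: 3.99/7.23 = 0.552 kJ/s
ant pupae: 5.41/12.3 = 0.44 kJ/s
cutworms: 5.84/15.6 = 0.374 kJ/s
earthworms: 5.23/15.7 = 0.333 kJ/s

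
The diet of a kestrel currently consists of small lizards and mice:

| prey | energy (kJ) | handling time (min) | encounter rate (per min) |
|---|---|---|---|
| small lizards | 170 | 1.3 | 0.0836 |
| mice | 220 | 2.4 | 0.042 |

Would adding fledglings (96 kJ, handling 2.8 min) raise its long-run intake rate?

Yes

Current rate: (0.0836×170 + 0.042×220)/(1 + 0.0836×1.3 + 0.042×2.4) = 19.39 kJ/min.
fledglings: E/h = 96/2.8 = 34.29 kJ/min.
34.29 > 19.39, so adding fledglings raises the average — include it.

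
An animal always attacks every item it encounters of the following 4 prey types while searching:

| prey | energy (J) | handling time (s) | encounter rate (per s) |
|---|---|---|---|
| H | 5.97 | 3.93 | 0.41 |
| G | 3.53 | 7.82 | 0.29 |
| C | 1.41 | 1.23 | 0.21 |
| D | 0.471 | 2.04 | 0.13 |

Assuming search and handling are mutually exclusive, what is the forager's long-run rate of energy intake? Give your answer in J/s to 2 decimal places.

R = (0.41×5.97 + 0.29×3.53 + 0.21×1.41 + 0.13×0.471) / (1 + 0.41×3.93 + 0.29×7.82 + 0.21×1.23 + 0.13×2.04) = 3.829/5.403 = 0.7087 J/s.

0.71 J/s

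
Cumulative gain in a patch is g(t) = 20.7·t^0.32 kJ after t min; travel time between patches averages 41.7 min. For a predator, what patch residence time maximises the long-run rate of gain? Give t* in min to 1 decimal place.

By the marginal value theorem, leave when the instantaneous gain rate g'(t) equals the habitat-wide average g(t)/(T + t).
g'(t) = 0.32·20.7·t^-0.68. Setting 0.32·20.7·t^-0.68 = 20.7·t^0.32/(41.7+t) gives 0.32(41.7+t) = t, so 0.68·t = 0.32×41.7.
t* = 0.32×41.7/0.68 = 19.62 min.

19.6 min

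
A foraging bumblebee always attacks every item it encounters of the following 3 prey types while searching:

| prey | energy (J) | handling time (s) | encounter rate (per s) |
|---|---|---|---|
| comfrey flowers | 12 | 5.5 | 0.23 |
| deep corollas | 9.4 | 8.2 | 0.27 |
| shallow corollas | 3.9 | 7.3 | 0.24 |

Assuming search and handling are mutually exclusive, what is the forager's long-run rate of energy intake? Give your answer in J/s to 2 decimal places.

1.00 J/s

R = Σλ_iE_i / (1 + Σλ_ih_i)
Numerator: 0.23×12 + 0.27×9.4 + 0.24×3.9 = 6.234
Denominator: 1 + 0.23×5.5 + 0.27×8.2 + 0.24×7.3 = 6.231
R = 6.234/6.231 = 1 J/s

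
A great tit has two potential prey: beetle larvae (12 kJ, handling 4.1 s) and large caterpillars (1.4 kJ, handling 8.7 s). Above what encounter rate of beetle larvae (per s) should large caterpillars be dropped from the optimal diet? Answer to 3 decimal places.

At the threshold, the rate on beetle larvae alone equals the profitability of large caterpillars: λ·12/(1 + λ·4.1) = 1.4/8.7 = 0.1609.
Rearranging, λ(12 − 0.1609×4.1) = 0.1609, so λ = 0.1609/11.34 = 0.01419 per s.

0.014 per s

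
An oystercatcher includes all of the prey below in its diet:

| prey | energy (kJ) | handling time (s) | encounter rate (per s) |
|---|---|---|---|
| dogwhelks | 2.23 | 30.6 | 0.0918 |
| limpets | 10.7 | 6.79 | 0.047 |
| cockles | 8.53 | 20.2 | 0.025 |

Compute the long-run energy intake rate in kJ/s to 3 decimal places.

0.199 kJ/s

Energy encountered per unit search time: 0.0918×2.23 + 0.047×10.7 + 0.025×8.53 = 0.9209 kJ/s.
Handling time per unit search time: 0.0918×30.6 + 0.047×6.79 + 0.025×20.2 = 3.633.
Rate = 0.9209/(1 + 3.633) = 0.1988 kJ/s.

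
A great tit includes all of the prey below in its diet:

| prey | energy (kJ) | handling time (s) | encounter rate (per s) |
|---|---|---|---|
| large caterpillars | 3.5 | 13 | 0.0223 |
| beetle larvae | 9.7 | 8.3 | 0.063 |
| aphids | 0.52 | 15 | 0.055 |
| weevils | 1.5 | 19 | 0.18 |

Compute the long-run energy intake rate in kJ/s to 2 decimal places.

R = Σλ_iE_i / (1 + Σλ_ih_i)
Numerator: 0.0223×3.5 + 0.063×9.7 + 0.055×0.52 + 0.18×1.5 = 0.9878
Denominator: 1 + 0.0223×13 + 0.063×8.3 + 0.055×15 + 0.18×19 = 6.058
R = 0.9878/6.058 = 0.1631 kJ/s

0.16 kJ/s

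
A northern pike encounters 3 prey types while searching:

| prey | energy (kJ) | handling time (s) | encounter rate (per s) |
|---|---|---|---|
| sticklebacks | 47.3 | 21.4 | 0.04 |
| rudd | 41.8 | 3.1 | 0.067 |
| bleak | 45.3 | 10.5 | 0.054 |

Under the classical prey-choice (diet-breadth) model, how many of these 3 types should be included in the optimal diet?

Profitabilities (E/h, kJ/s): rudd 13.5, bleak 4.31, sticklebacks 2.21. Add prey in this order while the next type's profitability exceeds the intake rate on those already taken.
Rate on top 1: 2.319. bleak: 4.31 > 2.319 → include.
Rate on top 2: 2.956. sticklebacks: 2.21 < 2.956 → exclude; stop.
Optimal diet: rudd, bleak — 2 of 3 types.

2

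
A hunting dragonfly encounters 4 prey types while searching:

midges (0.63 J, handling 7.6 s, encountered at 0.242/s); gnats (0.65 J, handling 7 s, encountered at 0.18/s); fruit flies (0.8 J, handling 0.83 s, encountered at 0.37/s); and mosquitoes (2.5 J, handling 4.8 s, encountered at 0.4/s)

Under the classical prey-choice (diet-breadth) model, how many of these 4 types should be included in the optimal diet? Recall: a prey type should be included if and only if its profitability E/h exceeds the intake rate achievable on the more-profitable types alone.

Rank by E/h (J/s): fruit flies 0.964, mosquitoes 0.521, gnats 0.0929, midges 0.0829. Include each in turn until the next type's E/h falls below the running intake rate.
Rate on top 1: 0.2265. mosquitoes: 0.521 > 0.2265 → include.
Rate on top 2: 0.4016. gnats: 0.0929 < 0.4016 → exclude; stop.
Optimal diet: fruit flies, mosquitoes — 2 of 4 types.

2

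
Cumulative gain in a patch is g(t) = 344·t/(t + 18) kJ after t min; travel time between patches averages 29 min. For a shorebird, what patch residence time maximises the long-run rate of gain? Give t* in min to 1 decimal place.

22.8 min

Optimal t* satisfies g'(t*) = g(t*)/(T + t*).
g'(t) = 344·18/(t + 18)². Setting 344·18/(t+18)² = 344t/[(t+18)(29+t)] gives 18(29+t) = t(t+18), so t² = 18×29 = 522.
t* = √522 = 22.85 min.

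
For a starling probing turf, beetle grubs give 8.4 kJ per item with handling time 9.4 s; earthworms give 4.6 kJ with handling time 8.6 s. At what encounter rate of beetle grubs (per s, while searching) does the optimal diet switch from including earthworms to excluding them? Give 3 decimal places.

At the threshold, the rate on beetle grubs alone equals the profitability of earthworms: λ·8.4/(1 + λ·9.4) = 4.6/8.6 = 0.5349.
Rearranging, λ(8.4 − 0.5349×9.4) = 0.5349, so λ = 0.5349/3.372 = 0.1586 per s.

0.159 per s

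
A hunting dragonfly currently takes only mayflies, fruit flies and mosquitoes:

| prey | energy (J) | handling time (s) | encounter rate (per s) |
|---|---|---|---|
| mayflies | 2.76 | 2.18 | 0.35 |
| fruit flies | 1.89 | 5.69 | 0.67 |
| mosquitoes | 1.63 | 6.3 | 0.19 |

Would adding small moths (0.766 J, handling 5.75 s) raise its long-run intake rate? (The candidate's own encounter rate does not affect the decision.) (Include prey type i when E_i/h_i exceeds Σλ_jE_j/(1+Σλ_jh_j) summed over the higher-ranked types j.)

On mayflies, fruit flies and mosquitoes alone, R = ΣλE/(1+Σλh) = 2.542/6.772 = 0.3754 J/s.
small moths: E/h = 0.766/5.75 = 0.1332 J/s.
Since 0.1332 < R, time spent handling small moths is better spent searching.

No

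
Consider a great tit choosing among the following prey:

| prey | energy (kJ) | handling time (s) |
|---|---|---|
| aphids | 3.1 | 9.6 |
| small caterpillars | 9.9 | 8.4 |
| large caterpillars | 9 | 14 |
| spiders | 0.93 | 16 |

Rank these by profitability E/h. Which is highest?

Profitability E/h (kJ/s): aphids = 3.1/9.6 = 0.323, small caterpillars = 9.9/8.4 = 1.18, large caterpillars = 9/14 = 0.643, spiders = 0.93/16 = 0.0581.
Ranked: small caterpillars > large caterpillars > aphids > spiders.

small caterpillars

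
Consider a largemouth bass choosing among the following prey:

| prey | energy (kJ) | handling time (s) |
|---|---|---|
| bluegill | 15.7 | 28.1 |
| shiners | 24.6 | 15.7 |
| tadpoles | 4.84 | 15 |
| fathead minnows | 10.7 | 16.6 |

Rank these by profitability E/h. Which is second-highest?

In descending order of E/h:
shiners: 24.6/15.7 = 1.57 kJ/s
fathead minnows: 10.7/16.6 = 0.645 kJ/s
bluegill: 15.7/28.1 = 0.559 kJ/s
tadpoles: 4.84/15 = 0.323 kJ/s

fathead minnows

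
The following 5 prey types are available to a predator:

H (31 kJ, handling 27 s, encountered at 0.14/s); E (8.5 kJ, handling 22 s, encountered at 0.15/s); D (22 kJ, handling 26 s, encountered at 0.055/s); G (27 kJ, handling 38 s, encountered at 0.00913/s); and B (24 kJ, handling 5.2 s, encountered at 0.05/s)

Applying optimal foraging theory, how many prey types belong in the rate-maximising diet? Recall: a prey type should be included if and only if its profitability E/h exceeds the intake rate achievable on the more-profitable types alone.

Rank by E/h (kJ/s): B 4.62, H 1.15, D 0.846, G 0.711, E 0.386. Include each in turn until the next type's E/h falls below the running intake rate.
Rate on top 1: 0.9524. H: 1.15 > 0.9524 → include.
Rate on top 2: 1.099. D: 0.846 < 1.099 → exclude; stop.
Optimal diet: B, H — 2 of 5 types.

2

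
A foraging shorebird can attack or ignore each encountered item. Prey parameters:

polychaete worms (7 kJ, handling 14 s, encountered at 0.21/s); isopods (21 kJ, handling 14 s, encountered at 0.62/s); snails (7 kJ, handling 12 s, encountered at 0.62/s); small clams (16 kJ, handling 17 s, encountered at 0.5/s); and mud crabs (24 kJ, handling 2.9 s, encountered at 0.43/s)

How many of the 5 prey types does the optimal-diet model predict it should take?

Rank by E/h (kJ/s): mud crabs 8.28, isopods 1.5, small clams 0.941, snails 0.583, polychaete worms 0.5. Include each in turn until the next type's E/h falls below the running intake rate.
Rate on top 1: 4.593. isopods: 1.5 < 4.593 → exclude; stop.
Optimal diet: mud crabs — 1 of 5 types.

1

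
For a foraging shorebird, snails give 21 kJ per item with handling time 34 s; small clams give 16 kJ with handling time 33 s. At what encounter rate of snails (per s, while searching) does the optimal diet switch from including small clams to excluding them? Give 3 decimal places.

Drop small clams once their profitability E₂/h₂ falls below the rate achievable on snails alone: E₂/h₂ = λE₁/(1 + λh₁).
Solve for λ: λE₁h₂ = E₂(1 + λh₁) → λ(E₁h₂ − E₂h₁) = E₂ → λ = E₂/(E₁h₂ − E₂h₁).
λ = 16/(21×33 − 16×34) = 16/149 = 0.1074 per s.

0.107 per s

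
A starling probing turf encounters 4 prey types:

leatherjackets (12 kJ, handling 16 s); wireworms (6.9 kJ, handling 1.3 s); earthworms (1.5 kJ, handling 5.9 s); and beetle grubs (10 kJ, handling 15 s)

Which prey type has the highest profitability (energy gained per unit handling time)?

wireworms

In descending order of E/h:
wireworms: 6.9/1.3 = 5.31 kJ/s
leatherjackets: 12/16 = 0.75 kJ/s
beetle grubs: 10/15 = 0.667 kJ/s
earthworms: 1.5/5.9 = 0.254 kJ/s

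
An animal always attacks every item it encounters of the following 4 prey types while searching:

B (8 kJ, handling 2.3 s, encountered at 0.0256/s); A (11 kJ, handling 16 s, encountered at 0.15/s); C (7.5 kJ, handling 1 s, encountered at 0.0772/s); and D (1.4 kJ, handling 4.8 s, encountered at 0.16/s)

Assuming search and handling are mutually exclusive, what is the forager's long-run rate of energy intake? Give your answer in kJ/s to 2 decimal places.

R = (0.0256×8 + 0.15×11 + 0.0772×7.5 + 0.16×1.4) / (1 + 0.0256×2.3 + 0.15×16 + 0.0772×1 + 0.16×4.8) = 2.658/4.304 = 0.6175 kJ/s.

0.62 kJ/s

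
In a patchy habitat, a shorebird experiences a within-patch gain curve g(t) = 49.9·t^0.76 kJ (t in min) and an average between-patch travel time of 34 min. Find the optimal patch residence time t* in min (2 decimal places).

By the marginal value theorem, leave when the instantaneous gain rate g'(t) equals the habitat-wide average g(t)/(T + t).
g'(t) = 0.76·49.9·t^-0.24. Setting 0.76·49.9·t^-0.24 = 49.9·t^0.76/(34+t) gives 0.76(34+t) = t, so 0.24·t = 0.76×34.
t* = 0.76×34/0.24 = 107.7 min.

107.67 min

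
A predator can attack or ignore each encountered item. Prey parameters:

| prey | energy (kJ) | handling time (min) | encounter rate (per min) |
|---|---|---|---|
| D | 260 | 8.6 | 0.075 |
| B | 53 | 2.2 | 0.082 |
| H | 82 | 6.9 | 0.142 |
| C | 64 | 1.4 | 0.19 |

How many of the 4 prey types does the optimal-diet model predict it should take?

3

Rank by E/h (kJ/min): C 45.7, D 30.2, B 24.1, H 11.9. Include each in turn until the next type's E/h falls below the running intake rate.
Rate on top 1: 9.605. D: 30.2 > 9.605 → include.
Rate on top 2: 16.57. B: 24.1 > 16.57 → include.
Rate on top 3: 17.22. H: 11.9 < 17.22 → exclude; stop.
Optimal diet: C, D, B — 3 of 4 types.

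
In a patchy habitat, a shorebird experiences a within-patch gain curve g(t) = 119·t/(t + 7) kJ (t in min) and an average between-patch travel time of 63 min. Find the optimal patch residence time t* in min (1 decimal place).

21.0 min

Maximise g(t)/(T+t): set derivative to zero → g'(t)(T+t) = g(t).
g'(t) = 119·7/(t + 7)². Setting 119·7/(t+7)² = 119t/[(t+7)(63+t)] gives 7(63+t) = t(t+7), so t² = 7×63 = 441.
t* = √441 = 21 min.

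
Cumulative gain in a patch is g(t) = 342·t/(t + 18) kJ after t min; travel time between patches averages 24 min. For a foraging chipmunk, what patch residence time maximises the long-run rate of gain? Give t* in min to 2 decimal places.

20.78 min

Maximise g(t)/(T+t): set derivative to zero → g'(t)(T+t) = g(t).
g'(t) = 342·18/(t + 18)². Setting 342·18/(t+18)² = 342t/[(t+18)(24+t)] gives 18(24+t) = t(t+18), so t² = 18×24 = 432.
t* = √432 = 20.78 min.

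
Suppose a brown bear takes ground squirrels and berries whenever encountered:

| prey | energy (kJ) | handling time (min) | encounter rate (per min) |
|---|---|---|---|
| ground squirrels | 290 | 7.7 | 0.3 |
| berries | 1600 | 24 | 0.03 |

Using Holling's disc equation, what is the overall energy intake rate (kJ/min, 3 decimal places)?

R = Σλ_iE_i / (1 + Σλ_ih_i)
Numerator: 0.3×290 + 0.03×1600 = 135
Denominator: 1 + 0.3×7.7 + 0.03×24 = 4.03
R = 135/4.03 = 33.5 kJ/min

33.499 kJ/min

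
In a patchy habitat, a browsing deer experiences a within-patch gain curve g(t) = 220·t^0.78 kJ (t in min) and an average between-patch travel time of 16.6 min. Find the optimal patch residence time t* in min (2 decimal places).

By the marginal value theorem, leave when the instantaneous gain rate g'(t) equals the habitat-wide average g(t)/(T + t).
g'(t) = 0.78·220·t^-0.22. Setting 0.78·220·t^-0.22 = 220·t^0.78/(16.6+t) gives 0.78(16.6+t) = t, so 0.22·t = 0.78×16.6.
t* = 0.78×16.6/0.22 = 58.85 min.

58.85 min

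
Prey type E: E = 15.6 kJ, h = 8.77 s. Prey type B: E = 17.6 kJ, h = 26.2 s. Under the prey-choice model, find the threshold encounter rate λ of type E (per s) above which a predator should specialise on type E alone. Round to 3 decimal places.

0.069 per s

At the threshold, the rate on type E alone equals the profitability of type B: λ·15.6/(1 + λ·8.77) = 17.6/26.2 = 0.6718.
Rearranging, λ(15.6 − 0.6718×8.77) = 0.6718, so λ = 0.6718/9.709 = 0.06919 per s.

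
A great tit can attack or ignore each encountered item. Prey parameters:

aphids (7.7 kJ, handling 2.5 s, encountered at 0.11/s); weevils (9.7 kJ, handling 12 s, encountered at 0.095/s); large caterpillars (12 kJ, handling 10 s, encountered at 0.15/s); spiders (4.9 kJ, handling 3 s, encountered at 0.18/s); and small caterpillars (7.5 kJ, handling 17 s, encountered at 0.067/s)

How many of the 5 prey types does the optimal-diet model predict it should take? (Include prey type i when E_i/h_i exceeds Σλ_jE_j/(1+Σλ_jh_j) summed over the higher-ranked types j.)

Profitabilities (E/h, kJ/s): aphids 3.08, spiders 1.63, large caterpillars 1.2, weevils 0.808, small caterpillars 0.441. Add prey in this order while the next type's profitability exceeds the intake rate on those already taken.
Rate on top 1: 0.6643. spiders: 1.63 > 0.6643 → include.
Rate on top 2: 0.9526. large caterpillars: 1.2 > 0.9526 → include.
Rate on top 3: 1.065. weevils: 0.808 < 1.065 → exclude; stop.
Optimal diet: aphids, spiders, large caterpillars — 3 of 5 types.

3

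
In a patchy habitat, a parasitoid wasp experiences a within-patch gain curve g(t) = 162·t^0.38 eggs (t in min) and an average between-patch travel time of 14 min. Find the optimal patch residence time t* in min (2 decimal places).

Optimal t* satisfies g'(t*) = g(t*)/(T + t*).
g'(t) = 0.38·162·t^-0.62. Setting 0.38·162·t^-0.62 = 162·t^0.38/(14+t) gives 0.38(14+t) = t, so 0.62·t = 0.38×14.
t* = 0.38×14/0.62 = 8.581 min.

8.58 min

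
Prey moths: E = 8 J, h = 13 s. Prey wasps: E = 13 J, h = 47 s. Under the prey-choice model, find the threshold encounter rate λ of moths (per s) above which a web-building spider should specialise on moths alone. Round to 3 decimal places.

0.063 per s

The zero-one rule: include wasps iff E₂/h₂ > λE₁/(1+λh₁). Equality gives the switch point.
λE₁h₂ = E₂ + λE₂h₁ ⇒ λ = E₂/(E₁h₂ − E₂h₁) = 13/(376 − 169) = 0.0628 per s.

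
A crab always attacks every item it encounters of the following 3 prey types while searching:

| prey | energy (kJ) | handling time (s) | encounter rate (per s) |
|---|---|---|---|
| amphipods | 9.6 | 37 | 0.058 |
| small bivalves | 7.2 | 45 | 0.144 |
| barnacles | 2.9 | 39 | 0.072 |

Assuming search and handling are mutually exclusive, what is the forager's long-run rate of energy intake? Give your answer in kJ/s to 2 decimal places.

0.14 kJ/s

R = (0.058×9.6 + 0.144×7.2 + 0.072×2.9) / (1 + 0.058×37 + 0.144×45 + 0.072×39) = 1.802/12.43 = 0.145 kJ/s.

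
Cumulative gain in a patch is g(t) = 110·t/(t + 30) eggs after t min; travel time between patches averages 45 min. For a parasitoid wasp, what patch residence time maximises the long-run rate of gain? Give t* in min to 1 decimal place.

Maximise g(t)/(T+t): set derivative to zero → g'(t)(T+t) = g(t).
g'(t) = 110·30/(t + 30)². Setting 110·30/(t+30)² = 110t/[(t+30)(45+t)] gives 30(45+t) = t(t+30), so t² = 30×45 = 1350.
t* = √1350 = 36.74 min.

36.7 min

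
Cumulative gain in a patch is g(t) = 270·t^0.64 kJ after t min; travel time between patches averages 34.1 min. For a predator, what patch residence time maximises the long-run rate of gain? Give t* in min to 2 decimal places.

By the marginal value theorem, leave when the instantaneous gain rate g'(t) equals the habitat-wide average g(t)/(T + t).
g'(t) = 0.64·270·t^-0.36. Setting 0.64·270·t^-0.36 = 270·t^0.64/(34.1+t) gives 0.64(34.1+t) = t, so 0.36·t = 0.64×34.1.
t* = 0.64×34.1/0.36 = 60.62 min.

60.62 min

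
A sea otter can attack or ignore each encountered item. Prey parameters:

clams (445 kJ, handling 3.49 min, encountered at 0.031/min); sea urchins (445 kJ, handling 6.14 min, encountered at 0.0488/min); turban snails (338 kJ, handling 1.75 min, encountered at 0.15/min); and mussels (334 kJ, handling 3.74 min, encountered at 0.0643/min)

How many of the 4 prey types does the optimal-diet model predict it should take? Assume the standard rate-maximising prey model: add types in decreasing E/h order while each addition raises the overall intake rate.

4

Rank by E/h (kJ/min): turban snails 193, clams 128, mussels 89.3, sea urchins 72.5. Include each in turn until the next type's E/h falls below the running intake rate.
Rate on top 1: 40.16. clams: 128 > 40.16 → include.
Rate on top 2: 47.05. mussels: 89.3 > 47.05 → include.
Rate on top 3: 53.36. sea urchins: 72.5 > 53.36 → include.
Optimal diet: turban snails, clams, mussels, sea urchins — 4 of 4 types.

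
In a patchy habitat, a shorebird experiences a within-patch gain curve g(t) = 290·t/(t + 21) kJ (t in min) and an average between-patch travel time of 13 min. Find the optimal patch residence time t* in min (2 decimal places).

Optimal t* satisfies g'(t*) = g(t*)/(T + t*).
g'(t) = 290·21/(t + 21)². Setting 290·21/(t+21)² = 290t/[(t+21)(13+t)] gives 21(13+t) = t(t+21), so t² = 21×13 = 273.
t* = √273 = 16.52 min.

16.52 min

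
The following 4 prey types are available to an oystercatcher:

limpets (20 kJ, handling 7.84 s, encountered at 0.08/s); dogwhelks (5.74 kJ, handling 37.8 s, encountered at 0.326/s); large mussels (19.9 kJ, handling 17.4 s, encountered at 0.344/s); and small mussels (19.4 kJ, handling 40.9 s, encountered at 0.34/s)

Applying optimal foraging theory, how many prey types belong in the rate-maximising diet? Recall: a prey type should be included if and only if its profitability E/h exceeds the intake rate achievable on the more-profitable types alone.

Rank by E/h (kJ/s): limpets 2.55, large mussels 1.14, small mussels 0.474, dogwhelks 0.152. Include each in turn until the next type's E/h falls below the running intake rate.
Rate on top 1: 0.9833. large mussels: 1.14 > 0.9833 → include.
Rate on top 2: 1.109. small mussels: 0.474 < 1.109 → exclude; stop.
Optimal diet: limpets, large mussels — 2 of 4 types.

2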